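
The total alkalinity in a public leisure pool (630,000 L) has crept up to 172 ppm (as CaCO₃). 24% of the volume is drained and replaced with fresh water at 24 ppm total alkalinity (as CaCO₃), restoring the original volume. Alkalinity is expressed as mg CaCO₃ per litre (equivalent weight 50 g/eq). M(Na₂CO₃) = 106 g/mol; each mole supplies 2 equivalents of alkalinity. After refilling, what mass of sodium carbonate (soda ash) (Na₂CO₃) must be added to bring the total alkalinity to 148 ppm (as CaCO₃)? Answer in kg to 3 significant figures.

7.69 kg

After draining 24% and refilling: 172 × 0.76 + 24 × 0.24 = 136.48 ppm.
Deficit to target: 148 − 136.48 = 11.52 mg/L.
As CaCO₃: 11.52 mg/L × 630,000 L = 7258 g; ÷ 50 g/eq ÷ 2 = 72.58 mol Na₂CO₃.
Mass: 72.58 × 106 = 7693 g.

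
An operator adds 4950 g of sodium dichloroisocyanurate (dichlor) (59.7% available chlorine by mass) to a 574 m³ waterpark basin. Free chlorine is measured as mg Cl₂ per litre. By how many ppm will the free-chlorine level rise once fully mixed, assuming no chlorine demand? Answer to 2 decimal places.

Volume: 574 m³ = 574,000 L.
Available chlorine delivered: 4950 g × 0.597 = 2955 g as Cl₂.
Concentration rise: 2955 g / 574,000 L = 5.148 mg/L = 5.15 ppm.

5.15 ppm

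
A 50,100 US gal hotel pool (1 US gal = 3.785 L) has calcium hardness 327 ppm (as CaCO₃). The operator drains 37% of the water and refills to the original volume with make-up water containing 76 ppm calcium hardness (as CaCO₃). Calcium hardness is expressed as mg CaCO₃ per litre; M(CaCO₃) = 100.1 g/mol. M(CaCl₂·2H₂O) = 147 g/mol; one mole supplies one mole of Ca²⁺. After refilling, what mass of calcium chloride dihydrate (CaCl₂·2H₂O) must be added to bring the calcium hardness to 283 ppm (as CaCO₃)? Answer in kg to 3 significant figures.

13.6 kg

Volume: 50,100 US gal × 3.785 L/gal = 189,628 L.
After draining 37% and refilling: 327 × 0.63 + 76 × 0.37 = 234.13 ppm.
Deficit to target: 283 − 234.13 = 48.87 mg/L.
As CaCO₃: 48.87 mg/L × 189,628 L = 9267 g; ÷ 100.1 = 92.58 mol Ca²⁺.
Mass: 92.58 × 147 = 13,610 g.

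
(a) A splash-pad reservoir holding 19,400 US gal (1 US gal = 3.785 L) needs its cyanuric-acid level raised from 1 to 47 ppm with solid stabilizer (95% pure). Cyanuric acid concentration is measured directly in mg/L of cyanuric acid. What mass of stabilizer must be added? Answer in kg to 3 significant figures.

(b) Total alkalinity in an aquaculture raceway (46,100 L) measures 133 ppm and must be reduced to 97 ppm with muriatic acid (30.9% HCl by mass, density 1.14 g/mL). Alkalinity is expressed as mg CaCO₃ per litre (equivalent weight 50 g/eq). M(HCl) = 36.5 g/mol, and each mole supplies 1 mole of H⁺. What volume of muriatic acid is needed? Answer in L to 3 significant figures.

(a) 3.56 kg; (b) 3.44 L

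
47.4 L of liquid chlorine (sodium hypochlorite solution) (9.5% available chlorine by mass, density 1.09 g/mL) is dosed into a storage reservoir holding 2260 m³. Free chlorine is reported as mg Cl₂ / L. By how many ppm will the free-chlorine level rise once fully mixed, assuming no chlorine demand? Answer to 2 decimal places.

Volume: 2260 m³ = 2,260,000 L.
Mass of solution: 47.4 L × 1000 mL/L × 1.09 g/mL = 51,670 g.
Available chlorine delivered: 51,670 g × 0.095 = 4908 g as Cl₂.
Concentration rise: 4908 g / 2,260,000 L = 2.172 mg/L = 2.17 ppm.

2.17 ppm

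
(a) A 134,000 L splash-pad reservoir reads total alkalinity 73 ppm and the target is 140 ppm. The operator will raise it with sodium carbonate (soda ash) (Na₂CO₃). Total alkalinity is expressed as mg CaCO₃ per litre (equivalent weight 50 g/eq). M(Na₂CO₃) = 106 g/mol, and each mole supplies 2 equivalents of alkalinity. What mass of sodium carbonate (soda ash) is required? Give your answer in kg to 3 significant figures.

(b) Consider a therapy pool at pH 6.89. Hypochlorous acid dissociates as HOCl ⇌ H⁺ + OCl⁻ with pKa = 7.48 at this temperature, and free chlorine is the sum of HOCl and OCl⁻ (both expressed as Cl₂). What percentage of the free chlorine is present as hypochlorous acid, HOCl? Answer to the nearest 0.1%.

(a) Alkalinity to add: (140 − 73) = 67 mg/L as CaCO₃ × 134,000 L = 8978 g as CaCO₃.
(a) Equivalents: 8978 g ÷ 50 g/eq = 179.6 eq.
(a) Each mole of Na₂CO₃ supplies 2 eq, so 179.6 / 2 = 89.78 mol.
(a) Mass: 89.78 mol × 106 g/mol = 9517 g.

(b) [OCl⁻]/[HOCl] = 10^(pH − pKa) = 10^(6.89 − 7.48) = 10^-0.59 = 0.257.
(b) Fraction as HOCl = 1 / (1 + 0.257) = 0.7955.

(a) 9.52 kg; (b) 79.6%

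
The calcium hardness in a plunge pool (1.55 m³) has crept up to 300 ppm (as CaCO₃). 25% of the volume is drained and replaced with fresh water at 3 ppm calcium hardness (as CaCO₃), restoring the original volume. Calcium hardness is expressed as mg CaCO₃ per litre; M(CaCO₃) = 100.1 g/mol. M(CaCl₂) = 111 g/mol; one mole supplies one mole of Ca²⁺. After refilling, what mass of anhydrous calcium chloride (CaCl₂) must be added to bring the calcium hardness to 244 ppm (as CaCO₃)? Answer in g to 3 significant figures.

31.4 g

Volume: 1.55 m³ = 1,550 L.
After draining 25% and refilling: 300 × 0.75 + 3 × 0.25 = 225.75 ppm.
Deficit to target: 244 − 225.75 = 18.25 mg/L.
As CaCO₃: 18.25 mg/L × 1,550 L = 28.29 g; ÷ 100.1 = 0.2826 mol Ca²⁺.
Mass: 0.2826 × 111 = 31.37 g.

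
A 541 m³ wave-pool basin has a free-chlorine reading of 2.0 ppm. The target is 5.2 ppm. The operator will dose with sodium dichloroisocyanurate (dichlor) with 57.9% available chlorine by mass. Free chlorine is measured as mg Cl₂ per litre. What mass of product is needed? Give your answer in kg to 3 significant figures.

2.99 kg

Volume: 541 m³ = 541,000 L.
Chlorine deficit: 5.2 − 2.0 = 3.2 ppm = 3.2 mg/L as Cl₂.
Cl₂ equivalent needed: 3.2 mg/L × 541,000 L = 1,731,000 mg = 1731 g.
Product at 57.9% available chlorine: 1731 / 0.579 = 2990 g.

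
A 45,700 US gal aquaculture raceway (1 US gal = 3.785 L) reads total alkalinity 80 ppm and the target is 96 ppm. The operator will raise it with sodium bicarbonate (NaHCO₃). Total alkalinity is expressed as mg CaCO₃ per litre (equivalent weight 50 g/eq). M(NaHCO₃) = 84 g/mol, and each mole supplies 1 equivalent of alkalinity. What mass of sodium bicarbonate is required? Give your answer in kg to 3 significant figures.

Volume: 45,700 US gal × 3.785 L/gal = 172,974 L.
Alkalinity to add: (96 − 80) = 16 mg/L as CaCO₃ × 172,974 L = 2768 g as CaCO₃.
Equivalents: 2768 g ÷ 50 g/eq = 55.35 eq.
NaHCO₃ supplies 1 eq per mole → 55.35 mol.
Mass: 55.35 mol × 84 g/mol = 4650 g.

4.65 kg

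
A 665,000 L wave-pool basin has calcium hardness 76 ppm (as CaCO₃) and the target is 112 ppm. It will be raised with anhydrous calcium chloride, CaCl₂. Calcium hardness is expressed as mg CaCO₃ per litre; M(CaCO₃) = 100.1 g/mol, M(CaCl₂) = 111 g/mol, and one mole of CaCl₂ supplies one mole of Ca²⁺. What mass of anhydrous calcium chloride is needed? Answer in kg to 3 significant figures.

Hardness to add: (112 − 76) = 36 mg/L as CaCO₃ × 665,000 L = 23,940 g as CaCO₃.
Moles of Ca²⁺ (1 mol Ca²⁺ ≡ 1 mol CaCO₃): 23,940 / 100.1 g/mol = 239.2 mol.
Mass of CaCl₂: 239.2 × 111 = 26,550 g.

26.5 kg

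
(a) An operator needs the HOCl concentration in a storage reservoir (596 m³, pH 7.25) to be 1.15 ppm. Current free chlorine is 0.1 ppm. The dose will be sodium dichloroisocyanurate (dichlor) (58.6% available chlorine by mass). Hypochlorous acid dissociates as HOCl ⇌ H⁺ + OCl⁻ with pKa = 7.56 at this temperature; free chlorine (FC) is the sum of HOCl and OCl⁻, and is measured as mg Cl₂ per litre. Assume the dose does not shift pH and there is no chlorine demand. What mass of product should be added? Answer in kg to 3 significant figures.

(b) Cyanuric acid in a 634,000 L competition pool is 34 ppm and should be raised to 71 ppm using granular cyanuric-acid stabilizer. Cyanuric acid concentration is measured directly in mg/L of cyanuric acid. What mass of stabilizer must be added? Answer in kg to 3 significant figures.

(a) 1.64 kg; (b) 23.5 kg

(a) Volume: 596 m³ = 596,000 L.
(a) [OCl⁻]/[HOCl] = 10^(pH − pKa) = 10^(7.25 − 7.56) = 0.4898; fraction as HOCl = 1/(1 + 0.4898) = 0.6712.
(a) Free chlorine required for 1.15 ppm HOCl: 1.15 / 0.6712 = 1.713 ppm.
(a) FC to add: 1.713 − 0.1 = 1.613 mg/L as Cl₂.
(a) Cl₂ equivalent: 1.613 mg/L × 596,000 L = 961.5 g.
(a) Product at 58.6% available Cl: 961.5 / 0.586 = 1641 g.

(b) CYA to add: (71 − 34) = 37 mg/L × 634,000 L = 23,460 g cyanuric acid.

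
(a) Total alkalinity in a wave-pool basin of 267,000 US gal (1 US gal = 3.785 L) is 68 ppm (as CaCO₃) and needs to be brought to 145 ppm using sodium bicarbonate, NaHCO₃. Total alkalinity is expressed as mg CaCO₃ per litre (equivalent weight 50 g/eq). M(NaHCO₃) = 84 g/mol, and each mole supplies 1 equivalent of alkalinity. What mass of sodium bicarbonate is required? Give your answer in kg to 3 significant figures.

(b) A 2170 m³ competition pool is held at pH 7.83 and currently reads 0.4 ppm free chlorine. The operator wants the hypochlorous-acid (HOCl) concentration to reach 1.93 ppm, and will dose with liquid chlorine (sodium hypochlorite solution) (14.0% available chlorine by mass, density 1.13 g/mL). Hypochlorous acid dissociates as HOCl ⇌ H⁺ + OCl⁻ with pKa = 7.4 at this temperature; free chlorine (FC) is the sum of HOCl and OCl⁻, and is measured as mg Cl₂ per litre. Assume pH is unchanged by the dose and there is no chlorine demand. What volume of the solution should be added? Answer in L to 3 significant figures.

(a) 131 kg; (b) 92.2 L

(a) Volume: 267,000 US gal × 3.785 L/gal = 1,010,595 L.
(a) Alkalinity to add: (145 − 68) = 77 mg/L as CaCO₃ × 1,010,595 L = 77,820 g as CaCO₃.
(a) Equivalents: 77,820 g ÷ 50 g/eq = 1556 eq.
(a) NaHCO₃ supplies 1 eq per mole → 1556 mol.
(a) Mass: 1556 mol × 84 g/mol = 130,700 g.

(b) Volume: 2170 m³ = 2,170,000 L.
(b) [OCl⁻]/[HOCl] = 10^(pH − pKa) = 10^(7.83 − 7.4) = 2.692; fraction as HOCl = 1/(1 + 2.692) = 0.2709.
(b) Free chlorine required for 1.93 ppm HOCl: 1.93 / 0.2709 = 7.125 ppm.
(b) FC to add: 7.125 − 0.4 = 6.725 mg/L as Cl₂.
(b) Cl₂ equivalent: 6.725 mg/L × 2,170,000 L = 14,590 g.
(b) Product at 14.0% available Cl: 14,590 / 0.14 = 104,200 g.
(b) Volume: 104,200 g ÷ 1.13 g/mL = 92,240 mL.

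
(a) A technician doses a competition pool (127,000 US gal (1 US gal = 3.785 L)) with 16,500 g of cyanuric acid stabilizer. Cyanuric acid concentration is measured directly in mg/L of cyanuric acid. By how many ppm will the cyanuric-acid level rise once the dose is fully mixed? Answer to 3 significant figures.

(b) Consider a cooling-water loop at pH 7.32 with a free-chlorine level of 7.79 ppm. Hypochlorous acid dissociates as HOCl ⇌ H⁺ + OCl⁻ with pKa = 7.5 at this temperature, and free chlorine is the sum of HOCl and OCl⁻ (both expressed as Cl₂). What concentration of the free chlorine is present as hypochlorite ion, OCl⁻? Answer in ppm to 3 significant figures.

(a) Volume: 127,000 US gal × 3.785 L/gal = 480,695 L.
(a) Rise: 16,500 g / 480,695 L × 1000 = 34.33 mg/L.

(b) [OCl⁻]/[HOCl] = 10^(pH − pKa) = 10^(7.32 − 7.5) = 10^-0.18 = 0.6607.
(b) Fraction as HOCl = 1 / (1 + 0.6607) = 0.6022.
(b) OCl⁻ = (1 − 0.6022) × 7.79 ppm = 3.099 ppm.

(a) 34.3 ppm; (b) 3.10 ppm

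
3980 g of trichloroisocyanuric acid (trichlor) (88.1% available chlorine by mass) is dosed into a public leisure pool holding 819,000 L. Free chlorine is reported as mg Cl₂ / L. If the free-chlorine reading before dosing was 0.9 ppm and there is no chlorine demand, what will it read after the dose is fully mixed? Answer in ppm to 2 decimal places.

Available chlorine delivered: 3980 g × 0.881 = 3506 g as Cl₂.
Concentration rise: 3506 g / 819,000 L = 4.281 mg/L = 4.28 ppm.
Final FC: 0.9 + 4.28 = 5.18 ppm.

5.18 ppm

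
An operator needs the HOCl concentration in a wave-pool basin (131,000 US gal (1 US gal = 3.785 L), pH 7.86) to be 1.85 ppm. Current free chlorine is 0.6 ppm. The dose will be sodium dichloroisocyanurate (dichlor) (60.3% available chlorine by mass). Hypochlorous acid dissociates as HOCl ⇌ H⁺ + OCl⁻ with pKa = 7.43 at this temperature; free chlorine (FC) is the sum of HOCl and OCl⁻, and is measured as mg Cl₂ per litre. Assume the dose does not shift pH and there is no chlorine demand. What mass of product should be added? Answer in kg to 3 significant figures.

Volume: 131,000 US gal × 3.785 L/gal = 495,835 L.
[OCl⁻]/[HOCl] = 10^(pH − pKa) = 10^(7.86 − 7.43) = 2.692; fraction as HOCl = 1/(1 + 2.692) = 0.2709.
Free chlorine required for 1.85 ppm HOCl: 1.85 / 0.2709 = 6.829 ppm.
FC to add: 6.829 − 0.6 = 6.229 mg/L as Cl₂.
Cl₂ equivalent: 6.229 mg/L × 495,835 L = 3089 g.
Product at 60.3% available Cl: 3089 / 0.603 = 5122 g.

5.12 kg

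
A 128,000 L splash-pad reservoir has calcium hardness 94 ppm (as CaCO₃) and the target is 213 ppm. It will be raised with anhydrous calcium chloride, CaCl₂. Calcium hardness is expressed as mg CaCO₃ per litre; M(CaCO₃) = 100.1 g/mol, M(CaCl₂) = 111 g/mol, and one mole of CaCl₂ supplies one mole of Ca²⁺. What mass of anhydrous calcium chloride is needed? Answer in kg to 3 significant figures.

16.9 kg

Hardness to add: (213 − 94) = 119 mg/L as CaCO₃ × 128,000 L = 15,230 g as CaCO₃.
Moles of Ca²⁺ (1 mol Ca²⁺ ≡ 1 mol CaCO₃): 15,230 / 100.1 g/mol = 152.2 mol.
Mass of CaCl₂: 152.2 × 111 = 16,890 g.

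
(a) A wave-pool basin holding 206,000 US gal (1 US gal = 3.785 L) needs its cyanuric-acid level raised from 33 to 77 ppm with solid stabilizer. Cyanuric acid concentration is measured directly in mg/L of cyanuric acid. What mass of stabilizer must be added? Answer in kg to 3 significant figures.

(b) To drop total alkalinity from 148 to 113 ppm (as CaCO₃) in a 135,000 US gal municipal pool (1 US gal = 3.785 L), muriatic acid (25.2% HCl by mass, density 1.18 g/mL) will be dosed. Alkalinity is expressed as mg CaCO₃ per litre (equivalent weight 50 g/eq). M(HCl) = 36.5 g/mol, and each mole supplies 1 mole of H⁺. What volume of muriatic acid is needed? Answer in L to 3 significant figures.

(a) Volume: 206,000 US gal × 3.785 L/gal = 779,710 L.
(a) CYA to add: (77 − 33) = 44 mg/L × 779,710 L = 34,310 g cyanuric acid.

(b) Volume: 135,000 US gal × 3.785 L/gal = 510,975 L.
(b) Alkalinity to neutralize: (148 − 113) = 35 mg/L as CaCO₃ × 510,975 L = 17,880 g as CaCO₃.
(b) Equivalents of H⁺ required: 17,880 ÷ 50 g/eq = 357.7 eq = 357.7 mol HCl.
(b) Mass of HCl: 357.7 × 36.5 = 13,060 g.
(b) Mass of 25.2% solution: 13,060 / 0.252 = 51,810 g.
(b) Volume: 51,810 g ÷ 1.18 g/mL = 43,900 mL.

(a) 34.3 kg; (b) 43.9 L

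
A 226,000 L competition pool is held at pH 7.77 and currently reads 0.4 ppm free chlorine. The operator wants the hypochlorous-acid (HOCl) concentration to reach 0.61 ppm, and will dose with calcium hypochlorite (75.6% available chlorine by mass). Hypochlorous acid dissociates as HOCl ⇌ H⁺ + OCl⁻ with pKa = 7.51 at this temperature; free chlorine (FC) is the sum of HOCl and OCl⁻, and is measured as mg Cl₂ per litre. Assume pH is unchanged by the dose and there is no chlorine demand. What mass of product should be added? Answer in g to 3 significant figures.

[OCl⁻]/[HOCl] = 10^(pH − pKa) = 10^(7.77 − 7.51) = 1.82; fraction as HOCl = 1/(1 + 1.82) = 0.3546.
Free chlorine required for 0.61 ppm HOCl: 0.61 / 0.3546 = 1.72 ppm.
FC to add: 1.72 − 0.4 = 1.32 mg/L as Cl₂.
Cl₂ equivalent: 1.32 mg/L × 226,000 L = 298.3 g.
Product at 75.6% available Cl: 298.3 / 0.756 = 394.6 g.

395 g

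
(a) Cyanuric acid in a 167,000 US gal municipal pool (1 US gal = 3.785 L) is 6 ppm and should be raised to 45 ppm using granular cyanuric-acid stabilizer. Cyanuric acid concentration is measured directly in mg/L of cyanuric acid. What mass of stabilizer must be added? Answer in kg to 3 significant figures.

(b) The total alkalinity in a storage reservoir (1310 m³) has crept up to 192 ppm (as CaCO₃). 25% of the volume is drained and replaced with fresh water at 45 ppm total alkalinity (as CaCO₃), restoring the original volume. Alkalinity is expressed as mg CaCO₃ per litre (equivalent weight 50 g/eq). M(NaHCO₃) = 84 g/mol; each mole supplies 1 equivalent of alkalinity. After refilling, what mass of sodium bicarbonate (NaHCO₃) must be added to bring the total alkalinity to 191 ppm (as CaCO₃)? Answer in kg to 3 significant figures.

(a) Volume: 167,000 US gal × 3.785 L/gal = 632,095 L.
(a) CYA to add: (45 − 6) = 39 mg/L × 632,095 L = 24,650 g cyanuric acid.

(b) Volume: 1310 m³ = 1,310,000 L.
(b) After draining 25% and refilling: 192 × 0.75 + 45 × 0.25 = 155.25 ppm.
(b) Deficit to target: 191 − 155.25 = 35.75 mg/L.
(b) As CaCO₃: 35.75 mg/L × 1,310,000 L = 46,830 g; ÷ 50 g/eq ÷ 1 = 936.6 mol NaHCO₃.
(b) Mass: 936.6 × 84 = 78,680 g.

(a) 24.7 kg; (b) 78.7 kg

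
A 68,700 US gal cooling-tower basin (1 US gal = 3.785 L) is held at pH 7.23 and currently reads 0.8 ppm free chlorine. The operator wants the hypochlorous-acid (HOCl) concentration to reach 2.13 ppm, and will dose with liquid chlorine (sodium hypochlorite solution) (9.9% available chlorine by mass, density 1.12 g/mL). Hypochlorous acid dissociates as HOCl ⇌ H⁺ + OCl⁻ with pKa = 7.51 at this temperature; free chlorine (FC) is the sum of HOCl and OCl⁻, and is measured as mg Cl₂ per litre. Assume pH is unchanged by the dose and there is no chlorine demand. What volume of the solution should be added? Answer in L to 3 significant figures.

5.74 L

Volume: 68,700 US gal × 3.785 L/gal = 260,030 L.
[OCl⁻]/[HOCl] = 10^(pH − pKa) = 10^(7.23 − 7.51) = 0.5248; fraction as HOCl = 1/(1 + 0.5248) = 0.6558.
Free chlorine required for 2.13 ppm HOCl: 2.13 / 0.6558 = 3.248 ppm.
FC to add: 3.248 − 0.8 = 2.448 mg/L as Cl₂.
Cl₂ equivalent: 2.448 mg/L × 260,030 L = 636.5 g.
Product at 9.9% available Cl: 636.5 / 0.099 = 6429 g.
Volume: 6429 g ÷ 1.12 g/mL = 5741 mL.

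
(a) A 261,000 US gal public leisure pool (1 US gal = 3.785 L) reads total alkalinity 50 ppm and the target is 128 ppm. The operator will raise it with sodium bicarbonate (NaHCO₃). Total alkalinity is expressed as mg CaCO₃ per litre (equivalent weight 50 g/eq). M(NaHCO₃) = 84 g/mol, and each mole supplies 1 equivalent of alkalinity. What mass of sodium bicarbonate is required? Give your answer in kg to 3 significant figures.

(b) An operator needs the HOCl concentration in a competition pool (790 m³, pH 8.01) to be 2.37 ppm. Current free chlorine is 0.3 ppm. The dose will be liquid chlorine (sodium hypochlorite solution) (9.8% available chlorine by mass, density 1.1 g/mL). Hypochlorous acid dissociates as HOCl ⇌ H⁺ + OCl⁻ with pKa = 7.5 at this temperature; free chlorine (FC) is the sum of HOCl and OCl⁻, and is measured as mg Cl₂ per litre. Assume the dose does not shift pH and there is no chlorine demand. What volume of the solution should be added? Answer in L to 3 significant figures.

(a) Volume: 261,000 US gal × 3.785 L/gal = 987,885 L.
(a) Alkalinity to add: (128 − 50) = 78 mg/L as CaCO₃ × 987,885 L = 77,060 g as CaCO₃.
(a) Equivalents: 77,060 g ÷ 50 g/eq = 1541 eq.
(a) NaHCO₃ supplies 1 eq per mole → 1541 mol.
(a) Mass: 1541 mol × 84 g/mol = 129,500 g.

(b) Volume: 790 m³ = 790,000 L.
(b) [OCl⁻]/[HOCl] = 10^(pH − pKa) = 10^(8.01 − 7.5) = 3.236; fraction as HOCl = 1/(1 + 3.236) = 0.2361.
(b) Free chlorine required for 2.37 ppm HOCl: 2.37 / 0.2361 = 10.04 ppm.
(b) FC to add: 10.04 − 0.3 = 9.739 mg/L as Cl₂.
(b) Cl₂ equivalent: 9.739 mg/L × 790,000 L = 7694 g.
(b) Product at 9.8% available Cl: 7694 / 0.098 = 78,510 g.
(b) Volume: 78,510 g ÷ 1.1 g/mL = 71,370 mL.

(a) 129 kg; (b) 71.4 L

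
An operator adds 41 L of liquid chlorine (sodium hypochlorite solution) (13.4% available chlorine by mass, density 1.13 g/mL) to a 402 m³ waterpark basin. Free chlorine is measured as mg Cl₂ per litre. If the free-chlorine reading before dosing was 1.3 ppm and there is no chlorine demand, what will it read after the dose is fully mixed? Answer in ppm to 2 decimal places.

16.74 ppm

Volume: 402 m³ = 402,000 L.
Mass of solution: 41 L × 1000 mL/L × 1.13 g/mL = 46,330 g.
Available chlorine delivered: 46,330 g × 0.134 = 6208 g as Cl₂.
Concentration rise: 6208 g / 402,000 L = 15.44 mg/L = 15.44 ppm.
Final FC: 1.3 + 15.44 = 16.74 ppm.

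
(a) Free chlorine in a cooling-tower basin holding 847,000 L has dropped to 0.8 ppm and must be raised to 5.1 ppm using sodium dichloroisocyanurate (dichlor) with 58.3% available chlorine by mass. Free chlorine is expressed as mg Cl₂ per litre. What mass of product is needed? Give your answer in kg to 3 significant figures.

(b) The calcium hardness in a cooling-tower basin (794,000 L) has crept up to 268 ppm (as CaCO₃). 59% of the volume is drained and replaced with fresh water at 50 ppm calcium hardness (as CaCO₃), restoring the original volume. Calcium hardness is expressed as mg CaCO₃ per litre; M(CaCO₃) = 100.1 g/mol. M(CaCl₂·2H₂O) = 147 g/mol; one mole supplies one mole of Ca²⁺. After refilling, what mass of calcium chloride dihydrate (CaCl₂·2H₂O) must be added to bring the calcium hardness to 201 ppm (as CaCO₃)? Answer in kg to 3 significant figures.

(a) Chlorine deficit: 5.1 − 0.8 = 4.3 ppm = 4.3 mg/L as Cl₂.
(a) Cl₂ equivalent needed: 4.3 mg/L × 847,000 L = 3,642,000 mg = 3642 g.
(a) Product at 58.3% available chlorine: 3642 / 0.583 = 6247 g.

(b) After draining 59% and refilling: 268 × 0.41 + 50 × 0.59 = 139.38 ppm.
(b) Deficit to target: 201 − 139.38 = 61.62 mg/L.
(b) As CaCO₃: 61.62 mg/L × 794,000 L = 48,930 g; ÷ 100.1 = 488.8 mol Ca²⁺.
(b) Mass: 488.8 × 147 = 71,850 g.

(a) 6.25 kg; (b) 71.8 kg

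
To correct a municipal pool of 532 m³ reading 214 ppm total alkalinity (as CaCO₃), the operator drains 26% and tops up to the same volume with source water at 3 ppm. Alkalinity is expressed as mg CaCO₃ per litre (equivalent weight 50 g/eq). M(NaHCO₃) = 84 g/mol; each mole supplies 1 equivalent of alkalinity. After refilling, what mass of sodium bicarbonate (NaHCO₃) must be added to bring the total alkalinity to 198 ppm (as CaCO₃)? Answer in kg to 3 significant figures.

Volume: 532 m³ = 532,000 L.
After draining 26% and refilling: 214 × 0.74 + 3 × 0.26 = 159.14 ppm.
Deficit to target: 198 − 159.14 = 38.86 mg/L.
As CaCO₃: 38.86 mg/L × 532,000 L = 20,670 g; ÷ 50 g/eq ÷ 1 = 413.5 mol NaHCO₃.
Mass: 413.5 × 84 = 34,730 g.

34.7 kg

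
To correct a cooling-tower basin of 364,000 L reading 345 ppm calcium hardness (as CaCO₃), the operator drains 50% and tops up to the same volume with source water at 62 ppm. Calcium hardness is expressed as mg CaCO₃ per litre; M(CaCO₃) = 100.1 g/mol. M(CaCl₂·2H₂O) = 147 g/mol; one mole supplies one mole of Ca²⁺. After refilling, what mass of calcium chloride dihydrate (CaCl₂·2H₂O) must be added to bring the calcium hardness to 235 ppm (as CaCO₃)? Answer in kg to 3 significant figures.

16.8 kg

After draining 50% and refilling: 345 × 0.50 + 62 × 0.50 = 203.5 ppm.
Deficit to target: 235 − 203.5 = 31.5 mg/L.
As CaCO₃: 31.5 mg/L × 364,000 L = 11,470 g; ÷ 100.1 = 114.5 mol Ca²⁺.
Mass: 114.5 × 147 = 16,840 g.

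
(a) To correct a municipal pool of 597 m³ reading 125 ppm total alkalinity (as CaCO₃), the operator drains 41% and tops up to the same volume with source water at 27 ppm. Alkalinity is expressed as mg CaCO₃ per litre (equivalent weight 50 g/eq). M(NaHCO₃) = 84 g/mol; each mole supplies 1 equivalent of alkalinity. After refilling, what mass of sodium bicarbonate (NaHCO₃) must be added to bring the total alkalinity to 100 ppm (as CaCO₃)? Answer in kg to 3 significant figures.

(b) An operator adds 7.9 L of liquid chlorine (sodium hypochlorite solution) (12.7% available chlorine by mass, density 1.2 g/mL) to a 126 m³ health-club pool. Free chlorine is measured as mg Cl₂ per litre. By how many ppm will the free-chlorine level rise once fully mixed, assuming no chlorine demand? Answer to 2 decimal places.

(a) 15.2 kg; (b) 9.56 ppm

(a) Volume: 597 m³ = 597,000 L.
(a) After draining 41% and refilling: 125 × 0.59 + 27 × 0.41 = 84.82 ppm.
(a) Deficit to target: 100 − 84.82 = 15.18 mg/L.
(a) As CaCO₃: 15.18 mg/L × 597,000 L = 9062 g; ÷ 50 g/eq ÷ 1 = 181.2 mol NaHCO₃.
(a) Mass: 181.2 × 84 = 15,220 g.

(b) Volume: 126 m³ = 126,000 L.
(b) Mass of solution: 7.9 L × 1000 mL/L × 1.2 g/mL = 9480 g.
(b) Available chlorine delivered: 9480 g × 0.127 = 1204 g as Cl₂.
(b) Concentration rise: 1204 g / 126,000 L = 9.555 mg/L = 9.56 ppm.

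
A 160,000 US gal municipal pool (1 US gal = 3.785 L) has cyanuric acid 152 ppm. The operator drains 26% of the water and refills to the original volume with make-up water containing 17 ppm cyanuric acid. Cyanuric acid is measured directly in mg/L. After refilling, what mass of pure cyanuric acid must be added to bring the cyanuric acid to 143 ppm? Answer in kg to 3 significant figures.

Volume: 160,000 US gal × 3.785 L/gal = 605,600 L.
After draining 26% and refilling: 152 × 0.74 + 17 × 0.26 = 116.9 ppm.
Deficit to target: 143 − 116.9 = 26.1 mg/L.
Mass: 26.1 mg/L × 605,600 L = 15,810 g cyanuric acid.

15.8 kg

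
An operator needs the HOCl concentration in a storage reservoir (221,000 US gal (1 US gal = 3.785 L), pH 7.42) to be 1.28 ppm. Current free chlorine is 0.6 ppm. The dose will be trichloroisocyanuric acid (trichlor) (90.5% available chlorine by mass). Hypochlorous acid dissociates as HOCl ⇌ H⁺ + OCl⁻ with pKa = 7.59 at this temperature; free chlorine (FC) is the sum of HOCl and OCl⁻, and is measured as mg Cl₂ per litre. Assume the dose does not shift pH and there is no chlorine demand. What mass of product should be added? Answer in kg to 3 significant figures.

1.43 kg

Volume: 221,000 US gal × 3.785 L/gal = 836,485 L.
[OCl⁻]/[HOCl] = 10^(pH − pKa) = 10^(7.42 − 7.59) = 0.6761; fraction as HOCl = 1/(1 + 0.6761) = 0.5966.
Free chlorine required for 1.28 ppm HOCl: 1.28 / 0.5966 = 2.145 ppm.
FC to add: 2.145 − 0.6 = 1.545 mg/L as Cl₂.
Cl₂ equivalent: 1.545 mg/L × 836,485 L = 1293 g.
Product at 90.5% available Cl: 1293 / 0.905 = 1428 g.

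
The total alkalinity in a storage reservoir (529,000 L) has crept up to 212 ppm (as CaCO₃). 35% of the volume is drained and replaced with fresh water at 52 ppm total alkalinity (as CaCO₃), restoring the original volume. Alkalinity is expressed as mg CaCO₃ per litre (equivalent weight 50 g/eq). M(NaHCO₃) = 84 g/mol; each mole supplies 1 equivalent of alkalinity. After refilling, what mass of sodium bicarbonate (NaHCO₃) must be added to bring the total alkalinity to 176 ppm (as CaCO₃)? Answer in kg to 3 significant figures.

After draining 35% and refilling: 212 × 0.65 + 52 × 0.35 = 156 ppm.
Deficit to target: 176 − 156 = 20 mg/L.
As CaCO₃: 20 mg/L × 529,000 L = 10,580 g; ÷ 50 g/eq ÷ 1 = 211.6 mol NaHCO₃.
Mass: 211.6 × 84 = 17,770 g.

17.8 kg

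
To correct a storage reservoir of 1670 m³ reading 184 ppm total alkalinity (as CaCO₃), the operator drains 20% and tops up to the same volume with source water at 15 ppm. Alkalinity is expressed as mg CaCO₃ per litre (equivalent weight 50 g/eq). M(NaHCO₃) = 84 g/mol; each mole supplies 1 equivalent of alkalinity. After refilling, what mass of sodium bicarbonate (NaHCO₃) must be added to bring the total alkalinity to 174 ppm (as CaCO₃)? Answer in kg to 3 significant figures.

Volume: 1670 m³ = 1,670,000 L.
After draining 20% and refilling: 184 × 0.80 + 15 × 0.20 = 150.2 ppm.
Deficit to target: 174 − 150.2 = 23.8 mg/L.
As CaCO₃: 23.8 mg/L × 1,670,000 L = 39,750 g; ÷ 50 g/eq ÷ 1 = 794.9 mol NaHCO₃.
Mass: 794.9 × 84 = 66,770 g.

66.8 kg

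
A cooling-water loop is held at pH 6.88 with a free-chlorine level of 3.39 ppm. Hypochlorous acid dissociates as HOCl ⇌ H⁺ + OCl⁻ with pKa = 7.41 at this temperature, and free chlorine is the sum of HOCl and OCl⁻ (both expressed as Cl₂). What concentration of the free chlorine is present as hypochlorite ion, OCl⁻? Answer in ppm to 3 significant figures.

[OCl⁻]/[HOCl] = 10^(pH − pKa) = 10^(6.88 − 7.41) = 10^-0.53 = 0.2951.
Fraction as HOCl = 1 / (1 + 0.2951) = 0.7721.
OCl⁻ = (1 − 0.7721) × 3.39 ppm = 0.7725 ppm.

0.772 ppm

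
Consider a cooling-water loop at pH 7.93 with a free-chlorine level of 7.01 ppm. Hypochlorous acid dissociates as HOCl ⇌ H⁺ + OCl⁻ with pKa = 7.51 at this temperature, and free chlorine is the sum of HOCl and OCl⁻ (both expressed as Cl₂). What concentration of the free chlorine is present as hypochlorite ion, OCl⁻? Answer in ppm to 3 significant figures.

5.08 ppm

[OCl⁻]/[HOCl] = 10^(pH − pKa) = 10^(7.93 − 7.51) = 10^0.42 = 2.63.
Fraction as HOCl = 1 / (1 + 2.63) = 0.2755.
OCl⁻ = (1 − 0.2755) × 7.01 ppm = 5.079 ppm.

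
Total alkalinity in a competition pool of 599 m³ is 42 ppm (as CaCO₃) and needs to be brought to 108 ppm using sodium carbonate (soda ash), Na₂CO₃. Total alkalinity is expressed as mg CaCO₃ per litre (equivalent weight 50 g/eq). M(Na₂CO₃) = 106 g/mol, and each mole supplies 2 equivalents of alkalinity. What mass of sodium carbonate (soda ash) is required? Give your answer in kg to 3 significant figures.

41.9 kg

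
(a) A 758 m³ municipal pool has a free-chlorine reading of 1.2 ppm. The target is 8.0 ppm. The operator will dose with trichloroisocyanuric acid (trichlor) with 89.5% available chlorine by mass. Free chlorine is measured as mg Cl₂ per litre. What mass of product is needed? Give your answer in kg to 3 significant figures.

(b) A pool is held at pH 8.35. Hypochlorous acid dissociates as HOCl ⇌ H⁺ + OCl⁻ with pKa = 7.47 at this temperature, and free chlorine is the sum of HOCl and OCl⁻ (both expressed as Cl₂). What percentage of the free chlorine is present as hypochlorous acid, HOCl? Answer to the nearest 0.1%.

(a) Volume: 758 m³ = 758,000 L.
(a) Chlorine deficit: 8.0 − 1.2 = 6.8 ppm = 6.8 mg/L as Cl₂.
(a) Cl₂ equivalent needed: 6.8 mg/L × 758,000 L = 5,154,000 mg = 5154 g.
(a) Product at 89.5% available chlorine: 5154 / 0.895 = 5759 g.

(b) [OCl⁻]/[HOCl] = 10^(pH − pKa) = 10^(8.35 − 7.47) = 10^0.88 = 7.586.
(b) Fraction as HOCl = 1 / (1 + 7.586) = 0.1165.

(a) 5.76 kg; (b) 11.6%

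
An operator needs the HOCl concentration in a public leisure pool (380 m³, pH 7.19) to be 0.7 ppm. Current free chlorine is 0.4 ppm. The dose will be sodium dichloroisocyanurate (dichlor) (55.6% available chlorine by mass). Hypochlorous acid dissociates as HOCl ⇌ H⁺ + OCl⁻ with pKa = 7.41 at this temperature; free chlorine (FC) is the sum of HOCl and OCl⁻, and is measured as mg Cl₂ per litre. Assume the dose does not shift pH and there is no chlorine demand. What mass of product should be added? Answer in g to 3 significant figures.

Volume: 380 m³ = 380,000 L.
[OCl⁻]/[HOCl] = 10^(pH − pKa) = 10^(7.19 − 7.41) = 0.6026; fraction as HOCl = 1/(1 + 0.6026) = 0.624.
Free chlorine required for 0.7 ppm HOCl: 0.7 / 0.624 = 1.122 ppm.
FC to add: 1.122 − 0.4 = 0.7218 mg/L as Cl₂.
Cl₂ equivalent: 0.7218 mg/L × 380,000 L = 274.3 g.
Product at 55.6% available Cl: 274.3 / 0.556 = 493.3 g.

493 g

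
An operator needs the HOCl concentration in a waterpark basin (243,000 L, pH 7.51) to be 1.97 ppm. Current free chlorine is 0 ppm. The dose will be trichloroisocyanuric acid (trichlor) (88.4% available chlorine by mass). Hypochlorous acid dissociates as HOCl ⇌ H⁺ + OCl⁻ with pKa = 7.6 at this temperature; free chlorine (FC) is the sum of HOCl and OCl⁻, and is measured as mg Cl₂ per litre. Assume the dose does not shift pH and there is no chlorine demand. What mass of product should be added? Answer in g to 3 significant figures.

982 g

[OCl⁻]/[HOCl] = 10^(pH − pKa) = 10^(7.51 − 7.6) = 0.8128; fraction as HOCl = 1/(1 + 0.8128) = 0.5516.
Free chlorine required for 1.97 ppm HOCl: 1.97 / 0.5516 = 3.571 ppm.
FC to add: 3.571 − 0 = 3.571 mg/L as Cl₂.
Cl₂ equivalent: 3.571 mg/L × 243,000 L = 867.8 g.
Product at 88.4% available Cl: 867.8 / 0.884 = 981.7 g.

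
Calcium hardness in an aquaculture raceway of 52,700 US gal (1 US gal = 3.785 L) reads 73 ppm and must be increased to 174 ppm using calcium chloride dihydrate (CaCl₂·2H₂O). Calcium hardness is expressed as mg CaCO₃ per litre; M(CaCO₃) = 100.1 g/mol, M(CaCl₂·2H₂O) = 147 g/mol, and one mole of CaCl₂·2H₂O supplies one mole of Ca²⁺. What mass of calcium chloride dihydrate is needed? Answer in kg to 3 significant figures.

29.6 kg

Volume: 52,700 US gal × 3.785 L/gal = 199,470 L.
Hardness to add: (174 − 73) = 101 mg/L as CaCO₃ × 199,470 L = 20,150 g as CaCO₃.
Moles of Ca²⁺ (1 mol Ca²⁺ ≡ 1 mol CaCO₃): 20,150 / 100.1 g/mol = 201.3 mol.
Mass of CaCl₂·2H₂O: 201.3 × 147 = 29,590 g.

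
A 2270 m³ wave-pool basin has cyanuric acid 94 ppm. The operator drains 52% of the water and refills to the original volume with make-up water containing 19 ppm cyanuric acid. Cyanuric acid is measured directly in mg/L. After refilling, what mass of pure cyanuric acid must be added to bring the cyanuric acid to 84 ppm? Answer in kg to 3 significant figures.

Volume: 2270 m³ = 2,270,000 L.
After draining 52% and refilling: 94 × 0.48 + 19 × 0.52 = 55 ppm.
Deficit to target: 84 − 55 = 29 mg/L.
Mass: 29 mg/L × 2,270,000 L = 65,830 g cyanuric acid.

65.8 kg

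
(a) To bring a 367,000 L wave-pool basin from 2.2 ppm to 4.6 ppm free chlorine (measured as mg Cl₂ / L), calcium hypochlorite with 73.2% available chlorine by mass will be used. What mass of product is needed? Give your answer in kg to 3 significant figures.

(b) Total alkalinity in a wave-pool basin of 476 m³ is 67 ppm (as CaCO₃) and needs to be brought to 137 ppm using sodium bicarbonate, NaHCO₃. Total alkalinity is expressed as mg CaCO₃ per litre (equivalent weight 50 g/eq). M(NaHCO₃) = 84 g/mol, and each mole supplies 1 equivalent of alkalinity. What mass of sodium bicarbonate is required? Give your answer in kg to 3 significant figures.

(a) Chlorine deficit: 4.6 − 2.2 = 2.4 ppm = 2.4 mg/L as Cl₂.
(a) Cl₂ equivalent needed: 2.4 mg/L × 367,000 L = 880,800 mg = 880.8 g.
(a) Product at 73.2% available chlorine: 880.8 / 0.732 = 1203 g.

(b) Volume: 476 m³ = 476,000 L.
(b) Alkalinity to add: (137 − 67) = 70 mg/L as CaCO₃ × 476,000 L = 33,320 g as CaCO₃.
(b) Equivalents: 33,320 g ÷ 50 g/eq = 666.4 eq.
(b) NaHCO₃ supplies 1 eq per mole → 666.4 mol.
(b) Mass: 666.4 mol × 84 g/mol = 55,980 g.

(a) 1.20 kg; (b) 56.0 kg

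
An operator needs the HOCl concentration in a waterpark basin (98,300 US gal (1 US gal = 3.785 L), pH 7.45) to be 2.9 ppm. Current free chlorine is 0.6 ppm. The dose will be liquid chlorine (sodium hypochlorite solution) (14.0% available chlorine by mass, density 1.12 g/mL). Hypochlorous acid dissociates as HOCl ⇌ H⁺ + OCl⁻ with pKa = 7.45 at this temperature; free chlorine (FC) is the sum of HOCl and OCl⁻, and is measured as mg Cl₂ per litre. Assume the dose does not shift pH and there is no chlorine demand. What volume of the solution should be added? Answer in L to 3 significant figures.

12.3 L

Volume: 98,300 US gal × 3.785 L/gal = 372,066 L.
[OCl⁻]/[HOCl] = 10^(pH − pKa) = 10^(7.45 − 7.45) = 1; fraction as HOCl = 1/(1 + 1) = 0.5.
Free chlorine required for 2.9 ppm HOCl: 2.9 / 0.5 = 5.8 ppm.
FC to add: 5.8 − 0.6 = 5.2 mg/L as Cl₂.
Cl₂ equivalent: 5.2 mg/L × 372,066 L = 1935 g.
Product at 14.0% available Cl: 1935 / 0.14 = 13,820 g.
Volume: 13,820 g ÷ 1.12 g/mL = 12,340 mL.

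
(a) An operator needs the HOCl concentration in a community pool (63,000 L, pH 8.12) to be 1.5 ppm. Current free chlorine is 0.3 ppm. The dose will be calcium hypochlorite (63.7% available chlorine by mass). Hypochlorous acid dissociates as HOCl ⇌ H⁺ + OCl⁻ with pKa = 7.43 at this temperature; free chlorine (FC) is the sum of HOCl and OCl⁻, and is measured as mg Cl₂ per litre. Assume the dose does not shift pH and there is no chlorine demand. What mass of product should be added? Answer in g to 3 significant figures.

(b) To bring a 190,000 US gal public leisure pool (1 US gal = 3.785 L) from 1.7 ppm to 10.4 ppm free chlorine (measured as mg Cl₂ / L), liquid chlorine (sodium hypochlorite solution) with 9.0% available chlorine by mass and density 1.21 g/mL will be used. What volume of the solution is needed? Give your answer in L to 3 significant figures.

(a) 845 g; (b) 57.5 L

(a) [OCl⁻]/[HOCl] = 10^(pH − pKa) = 10^(8.12 − 7.43) = 4.898; fraction as HOCl = 1/(1 + 4.898) = 0.1696.
(a) Free chlorine required for 1.5 ppm HOCl: 1.5 / 0.1696 = 8.847 ppm.
(a) FC to add: 8.847 − 0.3 = 8.547 mg/L as Cl₂.
(a) Cl₂ equivalent: 8.547 mg/L × 63,000 L = 538.4 g.
(a) Product at 63.7% available Cl: 538.4 / 0.637 = 845.3 g.

(b) Volume: 190,000 US gal × 3.785 L/gal = 719,150 L.
(b) Chlorine deficit: 10.4 − 1.7 = 8.7 ppm = 8.7 mg/L as Cl₂.
(b) Cl₂ equivalent needed: 8.7 mg/L × 719,150 L = 6,257,000 mg = 6257 g.
(b) Product at 9.0% available chlorine: 6257 / 0.09 = 69,520 g.
(b) Volume at density 1.21 g/mL: 69,520 g ÷ 1.21 g/mL = 57,450 mL.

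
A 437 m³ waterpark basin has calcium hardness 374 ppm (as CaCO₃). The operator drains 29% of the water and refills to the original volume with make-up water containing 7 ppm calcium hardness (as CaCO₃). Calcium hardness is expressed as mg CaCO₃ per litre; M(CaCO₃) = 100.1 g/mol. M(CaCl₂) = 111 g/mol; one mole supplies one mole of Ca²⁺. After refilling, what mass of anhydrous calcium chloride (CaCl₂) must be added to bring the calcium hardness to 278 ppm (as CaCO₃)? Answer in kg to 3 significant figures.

5.05 kg

Volume: 437 m³ = 437,000 L.
After draining 29% and refilling: 374 × 0.71 + 7 × 0.29 = 267.57 ppm.
Deficit to target: 278 − 267.57 = 10.43 mg/L.
As CaCO₃: 10.43 mg/L × 437,000 L = 4558 g; ÷ 100.1 = 45.53 mol Ca²⁺.
Mass: 45.53 × 111 = 5054 g.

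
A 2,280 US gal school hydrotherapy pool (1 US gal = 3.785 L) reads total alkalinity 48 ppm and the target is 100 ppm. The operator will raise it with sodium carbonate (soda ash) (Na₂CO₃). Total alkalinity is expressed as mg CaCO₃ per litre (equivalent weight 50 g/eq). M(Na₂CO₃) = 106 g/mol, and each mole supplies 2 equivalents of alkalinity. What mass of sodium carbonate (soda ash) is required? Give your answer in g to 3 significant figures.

Volume: 2,280 US gal × 3.785 L/gal = 8,630 L.
Alkalinity to add: (100 − 48) = 52 mg/L as CaCO₃ × 8,630 L = 448.7 g as CaCO₃.
Equivalents: 448.7 g ÷ 50 g/eq = 8.975 eq.
Each mole of Na₂CO₃ supplies 2 eq, so 8.975 / 2 = 4.487 mol.
Mass: 4.487 mol × 106 g/mol = 475.7 g.

476 g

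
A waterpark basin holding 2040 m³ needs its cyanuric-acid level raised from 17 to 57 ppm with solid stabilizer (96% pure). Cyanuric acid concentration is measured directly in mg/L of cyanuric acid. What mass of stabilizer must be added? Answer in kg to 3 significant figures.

85.0 kg

Volume: 2040 m³ = 2,040,000 L.
CYA to add: (57 − 17) = 40 mg/L × 2,040,000 L = 81,600 g cyanuric acid.
At 96% purity: 81,600 / 0.96 = 85,000 g product.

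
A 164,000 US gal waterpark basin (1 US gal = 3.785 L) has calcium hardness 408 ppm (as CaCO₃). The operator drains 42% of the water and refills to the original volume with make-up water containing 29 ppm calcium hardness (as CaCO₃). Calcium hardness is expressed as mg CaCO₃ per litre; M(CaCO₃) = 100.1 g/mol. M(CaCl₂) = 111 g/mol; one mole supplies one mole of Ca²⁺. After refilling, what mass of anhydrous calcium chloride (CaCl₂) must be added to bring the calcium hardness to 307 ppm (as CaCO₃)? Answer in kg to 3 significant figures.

Volume: 164,000 US gal × 3.785 L/gal = 620,740 L.
After draining 42% and refilling: 408 × 0.58 + 29 × 0.42 = 248.82 ppm.
Deficit to target: 307 − 248.82 = 58.18 mg/L.
As CaCO₃: 58.18 mg/L × 620,740 L = 36,110 g; ÷ 100.1 = 360.8 mol Ca²⁺.
Mass: 360.8 × 111 = 40,050 g.

40.0 kg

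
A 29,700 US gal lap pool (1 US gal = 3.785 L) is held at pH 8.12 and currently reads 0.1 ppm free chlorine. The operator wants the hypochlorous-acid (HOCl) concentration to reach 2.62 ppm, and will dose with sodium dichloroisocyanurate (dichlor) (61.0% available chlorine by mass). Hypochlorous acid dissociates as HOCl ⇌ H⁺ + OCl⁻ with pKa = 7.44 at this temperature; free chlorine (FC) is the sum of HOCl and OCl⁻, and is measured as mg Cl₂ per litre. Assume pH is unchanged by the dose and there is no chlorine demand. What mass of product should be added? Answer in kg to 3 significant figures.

Volume: 29,700 US gal × 3.785 L/gal = 112,414 L.
[OCl⁻]/[HOCl] = 10^(pH − pKa) = 10^(8.12 − 7.44) = 4.786; fraction as HOCl = 1/(1 + 4.786) = 0.1728.
Free chlorine required for 2.62 ppm HOCl: 2.62 / 0.1728 = 15.16 ppm.
FC to add: 15.16 − 0.1 = 15.06 mg/L as Cl₂.
Cl₂ equivalent: 15.06 mg/L × 112,414 L = 1693 g.
Product at 61.0% available Cl: 1693 / 0.61 = 2775 g.

2.78 kg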